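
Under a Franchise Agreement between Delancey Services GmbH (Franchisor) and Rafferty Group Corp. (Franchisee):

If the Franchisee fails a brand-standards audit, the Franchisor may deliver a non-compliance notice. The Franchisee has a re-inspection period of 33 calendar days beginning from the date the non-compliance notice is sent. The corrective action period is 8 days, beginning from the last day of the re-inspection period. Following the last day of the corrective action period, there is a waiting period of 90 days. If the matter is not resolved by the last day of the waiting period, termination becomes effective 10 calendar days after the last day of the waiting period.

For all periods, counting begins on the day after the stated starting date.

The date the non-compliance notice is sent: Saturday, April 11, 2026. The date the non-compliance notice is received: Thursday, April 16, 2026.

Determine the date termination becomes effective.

Adding 33 calendar days to April 11, 2026 gives May 14, 2026, which is the last day of the re-inspection period.
The last day of the corrective action period: 8 calendar days after May 14, 2026 is May 22, 2026.
The last day of the waiting period: 90 calendar days after May 22, 2026 is August 20, 2026.
The date termination becomes effective: August 20, 2026 + 10 days = August 30, 2026.

August 30, 2026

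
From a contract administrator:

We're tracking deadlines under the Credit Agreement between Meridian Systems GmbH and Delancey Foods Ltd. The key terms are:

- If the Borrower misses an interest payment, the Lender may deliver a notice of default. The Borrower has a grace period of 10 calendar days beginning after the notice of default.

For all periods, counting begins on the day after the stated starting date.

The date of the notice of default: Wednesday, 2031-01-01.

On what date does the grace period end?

The last day of the grace period: 2031-01-01 + 10 days = 2031-01-11.

2031-01-11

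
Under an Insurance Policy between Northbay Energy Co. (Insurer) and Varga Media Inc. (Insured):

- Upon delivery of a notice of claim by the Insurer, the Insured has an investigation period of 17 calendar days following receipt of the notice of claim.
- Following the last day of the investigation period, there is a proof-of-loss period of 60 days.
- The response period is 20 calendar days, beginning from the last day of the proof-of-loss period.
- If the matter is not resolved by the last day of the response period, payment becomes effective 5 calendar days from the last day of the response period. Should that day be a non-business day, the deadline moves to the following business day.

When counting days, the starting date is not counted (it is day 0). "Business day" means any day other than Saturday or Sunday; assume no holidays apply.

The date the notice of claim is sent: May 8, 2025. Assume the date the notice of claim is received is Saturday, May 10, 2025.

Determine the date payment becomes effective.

The last day of the investigation period: May 10, 2025 + 17 days = May 27, 2025.
The last day of the proof-of-loss period: May 27, 2025 + 60 days = July 26, 2025.
The last day of the response period: 20 calendar days after July 26, 2025 is August 15, 2025.
The date payment becomes effective: August 15, 2025 + 5 days = August 20, 2025. August 20, 2025 is a Wednesday, so no roll-forward applies.

August 20, 2025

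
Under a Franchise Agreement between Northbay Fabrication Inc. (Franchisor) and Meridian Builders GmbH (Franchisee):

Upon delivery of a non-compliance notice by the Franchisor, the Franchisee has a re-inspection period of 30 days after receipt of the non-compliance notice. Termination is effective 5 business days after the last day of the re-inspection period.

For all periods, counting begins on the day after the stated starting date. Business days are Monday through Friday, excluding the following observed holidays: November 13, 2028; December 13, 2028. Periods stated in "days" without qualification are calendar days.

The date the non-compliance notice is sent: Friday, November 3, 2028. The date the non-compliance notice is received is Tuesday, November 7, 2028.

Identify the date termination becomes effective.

The last day of the re-inspection period: 30 calendar days after November 7, 2028 is December 7, 2028.
The date termination becomes effective: counting 5 business days from Thursday, December 7, 2028 (Dec 8, Dec 11, Dec 12, Dec 14, Dec 15, skipping weekends and the listed holiday on Dec 13) reaches Friday, December 15, 2028.

December 15, 2028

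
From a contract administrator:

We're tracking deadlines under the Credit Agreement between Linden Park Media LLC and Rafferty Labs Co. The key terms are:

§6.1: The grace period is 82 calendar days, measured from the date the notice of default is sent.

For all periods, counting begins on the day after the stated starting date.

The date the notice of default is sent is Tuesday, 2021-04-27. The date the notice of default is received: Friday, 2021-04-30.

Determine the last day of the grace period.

The last day of the grace period: 2021-04-27 + 82 days = 2021-07-18.

2021-07-18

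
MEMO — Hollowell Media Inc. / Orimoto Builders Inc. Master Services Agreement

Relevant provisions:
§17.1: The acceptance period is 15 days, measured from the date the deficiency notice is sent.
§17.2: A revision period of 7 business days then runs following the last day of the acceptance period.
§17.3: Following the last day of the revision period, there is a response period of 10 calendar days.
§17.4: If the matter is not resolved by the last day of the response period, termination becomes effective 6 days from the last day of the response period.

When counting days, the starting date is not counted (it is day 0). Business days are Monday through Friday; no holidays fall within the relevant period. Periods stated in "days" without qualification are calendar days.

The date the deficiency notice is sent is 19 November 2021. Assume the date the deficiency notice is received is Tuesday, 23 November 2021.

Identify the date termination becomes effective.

30 December 2021

The last day of the acceptance period: 15 calendar days after 19 November 2021 is 4 December 2021.
The last day of the revision period: 7 business days after Saturday, 4 December 2021, skipping weekends — Dec 6, Dec 7, Dec 8, Dec 9, Dec 10, Dec 13, Dec 14 — lands on Tuesday, 14 December 2021.
The last day of the response period: 14 December 2021 + 10 days = 24 December 2021.
The date termination becomes effective: 24 December 2021 + 6 days = 30 December 2021.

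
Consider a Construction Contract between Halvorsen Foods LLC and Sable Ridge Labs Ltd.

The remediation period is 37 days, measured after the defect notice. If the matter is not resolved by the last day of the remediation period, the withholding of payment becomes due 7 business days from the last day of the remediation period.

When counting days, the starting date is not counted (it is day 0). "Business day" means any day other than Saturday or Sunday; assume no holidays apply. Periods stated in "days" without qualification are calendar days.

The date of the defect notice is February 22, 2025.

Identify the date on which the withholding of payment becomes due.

Adding 37 calendar days to February 22, 2025 gives March 31, 2025, which is the last day of the remediation period.
The date on which the withholding of payment becomes due: 7 business days after Monday, March 31, 2025, skipping weekends — Apr 1, Apr 2, Apr 3, Apr 4, Apr 7, Apr 8, Apr 9 — lands on Wednesday, April 9, 2025.

April 9, 2025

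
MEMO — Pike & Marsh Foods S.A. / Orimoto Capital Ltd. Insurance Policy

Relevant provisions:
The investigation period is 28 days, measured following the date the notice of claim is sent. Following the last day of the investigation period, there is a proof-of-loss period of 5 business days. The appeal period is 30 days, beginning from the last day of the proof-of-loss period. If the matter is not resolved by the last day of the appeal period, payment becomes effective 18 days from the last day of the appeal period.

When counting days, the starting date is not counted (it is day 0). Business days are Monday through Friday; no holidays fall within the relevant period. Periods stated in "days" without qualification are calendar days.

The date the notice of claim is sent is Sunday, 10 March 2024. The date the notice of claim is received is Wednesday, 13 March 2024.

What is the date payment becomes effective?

The last day of the investigation period: 10 March 2024 + 28 days = 7 April 2024.
The last day of the proof-of-loss period: 5 business days after Sunday, 7 April 2024, skipping weekends — Apr 8, Apr 9, Apr 10, Apr 11, Apr 12 — lands on Friday, 12 April 2024.
Adding 30 calendar days to 12 April 2024 gives 12 May 2024, which is the last day of the appeal period.
The date payment becomes effective: 18 calendar days after 12 May 2024 is 30 May 2024.

30 May 2024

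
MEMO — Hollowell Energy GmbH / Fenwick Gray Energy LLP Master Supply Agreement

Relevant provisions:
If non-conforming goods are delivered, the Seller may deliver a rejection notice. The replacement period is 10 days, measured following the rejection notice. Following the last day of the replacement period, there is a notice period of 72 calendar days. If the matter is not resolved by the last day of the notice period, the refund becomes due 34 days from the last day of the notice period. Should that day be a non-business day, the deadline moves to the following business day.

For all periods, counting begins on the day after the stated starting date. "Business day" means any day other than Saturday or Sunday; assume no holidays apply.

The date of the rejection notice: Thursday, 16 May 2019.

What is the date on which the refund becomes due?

The last day of the replacement period: 10 calendar days after 16 May 2019 is 26 May 2019.
The last day of the notice period: 26 May 2019 + 72 days = 6 August 2019.
Adding 34 calendar days to 6 August 2019 gives 9 September 2019, which is the date on which the refund becomes due. 9 September 2019 is a Monday, so no roll-forward applies.

9 September 2019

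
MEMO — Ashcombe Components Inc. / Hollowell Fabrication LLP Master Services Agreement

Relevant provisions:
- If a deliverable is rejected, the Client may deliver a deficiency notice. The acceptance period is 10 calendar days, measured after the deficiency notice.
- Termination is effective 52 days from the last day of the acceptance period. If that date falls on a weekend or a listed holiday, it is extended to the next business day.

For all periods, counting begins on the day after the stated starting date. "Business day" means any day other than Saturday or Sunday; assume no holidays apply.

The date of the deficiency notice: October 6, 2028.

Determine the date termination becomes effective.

The last day of the acceptance period: 10 calendar days after October 6, 2028 is October 16, 2028.
The date termination becomes effective: 52 calendar days after October 16, 2028 is December 7, 2028. December 7, 2028 is a Thursday, so no roll-forward applies.

December 7, 2028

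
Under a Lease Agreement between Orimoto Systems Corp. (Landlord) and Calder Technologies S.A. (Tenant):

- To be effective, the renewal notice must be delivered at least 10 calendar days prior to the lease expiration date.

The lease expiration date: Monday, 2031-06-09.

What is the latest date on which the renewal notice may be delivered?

2031-05-30

2031-06-09 minus 10 days is 2031-05-30.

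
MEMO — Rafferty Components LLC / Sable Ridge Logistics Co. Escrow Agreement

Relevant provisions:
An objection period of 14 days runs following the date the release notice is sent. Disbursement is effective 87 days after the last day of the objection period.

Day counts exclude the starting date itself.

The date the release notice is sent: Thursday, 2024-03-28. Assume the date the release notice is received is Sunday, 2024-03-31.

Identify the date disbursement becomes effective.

2024-07-07

The last day of the objection period: 14 calendar days after 2024-03-28 is 2024-04-11.
The date disbursement becomes effective: 87 calendar days after 2024-04-11 is 2024-07-07.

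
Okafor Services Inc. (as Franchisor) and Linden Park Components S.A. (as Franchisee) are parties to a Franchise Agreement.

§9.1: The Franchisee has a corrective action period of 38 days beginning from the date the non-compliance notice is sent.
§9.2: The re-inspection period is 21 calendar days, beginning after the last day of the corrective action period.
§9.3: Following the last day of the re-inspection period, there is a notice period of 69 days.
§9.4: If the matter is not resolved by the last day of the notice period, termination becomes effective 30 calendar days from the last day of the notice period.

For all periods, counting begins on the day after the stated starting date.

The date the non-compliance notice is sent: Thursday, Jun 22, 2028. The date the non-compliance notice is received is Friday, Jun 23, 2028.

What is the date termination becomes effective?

Nov 27, 2028

The last day of the corrective action period: Jun 22, 2028 + 38 days = Jul 30, 2028.
Adding 21 calendar days to Jul 30, 2028 gives Aug 20, 2028, which is the last day of the re-inspection period.
The last day of the notice period: 69 calendar days after Aug 20, 2028 is Oct 28, 2028.
Adding 30 calendar days to Oct 28, 2028 gives Nov 27, 2028, which is the date termination becomes effective.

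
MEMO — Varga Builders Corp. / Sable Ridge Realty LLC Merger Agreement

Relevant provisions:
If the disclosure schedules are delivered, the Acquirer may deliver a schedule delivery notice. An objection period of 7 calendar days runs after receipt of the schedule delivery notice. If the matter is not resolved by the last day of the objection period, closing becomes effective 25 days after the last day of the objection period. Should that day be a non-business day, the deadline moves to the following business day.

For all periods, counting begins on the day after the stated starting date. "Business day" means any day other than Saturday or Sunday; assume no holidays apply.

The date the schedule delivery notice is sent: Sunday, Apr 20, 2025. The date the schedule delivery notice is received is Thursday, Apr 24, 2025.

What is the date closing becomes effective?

The last day of the objection period: 7 calendar days after Apr 24, 2025 is May 1, 2025.
The date closing becomes effective: May 1, 2025 + 25 days = May 26, 2025. May 26, 2025 is a Monday, so no roll-forward applies.

May 26, 2025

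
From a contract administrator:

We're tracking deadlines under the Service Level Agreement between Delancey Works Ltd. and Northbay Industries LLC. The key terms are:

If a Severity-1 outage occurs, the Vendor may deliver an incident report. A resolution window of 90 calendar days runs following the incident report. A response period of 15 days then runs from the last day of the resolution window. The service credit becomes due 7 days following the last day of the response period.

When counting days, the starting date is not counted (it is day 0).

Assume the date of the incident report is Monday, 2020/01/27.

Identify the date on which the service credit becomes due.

2020/05/18

Adding 90 calendar days to 2020/01/27 gives 2020/04/26, which is the last day of the resolution window.
Adding 15 calendar days to 2020/04/26 gives 2020/05/11, which is the last day of the response period.
Adding 7 calendar days to 2020/05/11 gives 2020/05/18, which is the date on which the service credit becomes due.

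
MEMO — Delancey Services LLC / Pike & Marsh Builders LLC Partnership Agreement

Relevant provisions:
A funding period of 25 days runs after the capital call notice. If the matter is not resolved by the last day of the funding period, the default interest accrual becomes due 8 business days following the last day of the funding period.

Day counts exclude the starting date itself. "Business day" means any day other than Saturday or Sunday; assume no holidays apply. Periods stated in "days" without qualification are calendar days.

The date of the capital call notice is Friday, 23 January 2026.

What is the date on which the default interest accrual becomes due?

The last day of the funding period: 23 January 2026 + 25 days = 17 February 2026.
The date on which the default interest accrual becomes due: 8 business days after Tuesday, 17 February 2026, skipping weekends — Feb 18, Feb 19, Feb 20, Feb 23, Feb 24, Feb 25, Feb 26, Feb 27 — lands on Friday, 27 February 2026.

27 February 2026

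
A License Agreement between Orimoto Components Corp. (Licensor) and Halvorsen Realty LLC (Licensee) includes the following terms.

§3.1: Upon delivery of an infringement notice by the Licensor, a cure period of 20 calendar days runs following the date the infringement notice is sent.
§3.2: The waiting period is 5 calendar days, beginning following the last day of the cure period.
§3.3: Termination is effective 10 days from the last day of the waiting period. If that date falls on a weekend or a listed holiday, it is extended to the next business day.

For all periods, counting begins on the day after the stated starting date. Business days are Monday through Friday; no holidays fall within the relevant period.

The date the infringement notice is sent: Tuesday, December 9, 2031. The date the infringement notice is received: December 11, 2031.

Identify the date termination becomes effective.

The last day of the cure period: December 9, 2031 + 20 days = December 29, 2031.
The last day of the waiting period: 5 calendar days after December 29, 2031 is January 3, 2032.
The date termination becomes effective: January 3, 2032 + 10 days = January 13, 2032. January 13, 2032 is a Tuesday, so no roll-forward applies.

January 13, 2032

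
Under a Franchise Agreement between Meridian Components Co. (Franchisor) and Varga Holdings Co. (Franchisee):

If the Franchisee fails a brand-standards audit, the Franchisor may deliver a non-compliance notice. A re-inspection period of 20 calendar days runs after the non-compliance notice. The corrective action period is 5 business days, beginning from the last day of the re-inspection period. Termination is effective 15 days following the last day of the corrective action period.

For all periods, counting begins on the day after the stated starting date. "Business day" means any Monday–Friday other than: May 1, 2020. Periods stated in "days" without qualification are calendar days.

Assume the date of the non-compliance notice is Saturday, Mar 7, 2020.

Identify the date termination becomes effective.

The last day of the re-inspection period: Mar 7, 2020 + 20 days = Mar 27, 2020.
The last day of the corrective action period: 5 business days after Friday, Mar 27, 2020, skipping weekends — Mar 30, Mar 31, Apr 1, Apr 2, Apr 3 — lands on Friday, Apr 3, 2020.
The date termination becomes effective: 15 calendar days after Apr 3, 2020 is Apr 18, 2020.

Apr 18, 2020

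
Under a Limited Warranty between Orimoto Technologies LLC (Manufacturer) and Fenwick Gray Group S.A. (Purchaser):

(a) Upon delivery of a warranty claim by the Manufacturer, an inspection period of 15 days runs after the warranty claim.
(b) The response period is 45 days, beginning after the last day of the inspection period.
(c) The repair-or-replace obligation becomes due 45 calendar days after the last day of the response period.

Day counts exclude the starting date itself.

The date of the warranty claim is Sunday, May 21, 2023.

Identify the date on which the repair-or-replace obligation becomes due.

The last day of the inspection period: May 21, 2023 + 15 days = June 5, 2023.
The last day of the response period: 45 calendar days after June 5, 2023 is July 20, 2023.
The date on which the repair-or-replace obligation becomes due: 45 calendar days after July 20, 2023 is September 3, 2023.

September 3, 2023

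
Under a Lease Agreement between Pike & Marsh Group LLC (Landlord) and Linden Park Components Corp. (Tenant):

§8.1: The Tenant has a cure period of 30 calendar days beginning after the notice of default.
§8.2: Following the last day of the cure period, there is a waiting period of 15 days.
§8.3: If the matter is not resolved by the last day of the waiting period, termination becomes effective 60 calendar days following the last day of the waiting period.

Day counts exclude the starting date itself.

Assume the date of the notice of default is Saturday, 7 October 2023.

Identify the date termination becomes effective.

20 January 2024

The last day of the cure period: 30 calendar days after 7 October 2023 is 6 November 2023.
Adding 15 calendar days to 6 November 2023 gives 21 November 2023, which is the last day of the waiting period.
The date termination becomes effective: 21 November 2023 + 60 days = 20 January 2024.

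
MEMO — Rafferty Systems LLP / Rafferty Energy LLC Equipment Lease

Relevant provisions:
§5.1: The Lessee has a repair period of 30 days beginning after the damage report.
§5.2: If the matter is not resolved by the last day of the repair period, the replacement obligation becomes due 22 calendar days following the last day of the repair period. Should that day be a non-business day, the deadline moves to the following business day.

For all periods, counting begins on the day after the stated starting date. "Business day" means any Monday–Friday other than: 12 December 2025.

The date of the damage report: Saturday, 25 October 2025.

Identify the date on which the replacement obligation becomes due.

Adding 30 calendar days to 25 October 2025 gives 24 November 2025, which is the last day of the repair period.
Adding 22 calendar days to 24 November 2025 gives 16 December 2025, which is the date on which the replacement obligation becomes due. 16 December 2025 is a Tuesday and is not a listed holiday, so no roll-forward applies.

16 December 2025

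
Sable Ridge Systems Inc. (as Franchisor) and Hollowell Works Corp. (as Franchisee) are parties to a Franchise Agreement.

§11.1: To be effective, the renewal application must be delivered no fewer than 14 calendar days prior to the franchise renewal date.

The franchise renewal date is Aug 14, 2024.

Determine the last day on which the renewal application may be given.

Aug 14, 2024 minus 14 days is Jul 31, 2024.

Jul 31, 2024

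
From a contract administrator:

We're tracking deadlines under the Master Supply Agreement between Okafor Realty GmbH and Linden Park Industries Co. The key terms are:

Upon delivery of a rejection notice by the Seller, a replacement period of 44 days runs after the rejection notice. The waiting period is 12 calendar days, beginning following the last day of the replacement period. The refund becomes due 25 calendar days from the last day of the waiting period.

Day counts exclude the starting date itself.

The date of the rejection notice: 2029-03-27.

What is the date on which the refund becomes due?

2029-06-16

Adding 44 calendar days to 2029-03-27 gives 2029-05-10, which is the last day of the replacement period.
Adding 12 calendar days to 2029-05-10 gives 2029-05-22, which is the last day of the waiting period.
Adding 25 calendar days to 2029-05-22 gives 2029-06-16, which is the date on which the refund becomes due.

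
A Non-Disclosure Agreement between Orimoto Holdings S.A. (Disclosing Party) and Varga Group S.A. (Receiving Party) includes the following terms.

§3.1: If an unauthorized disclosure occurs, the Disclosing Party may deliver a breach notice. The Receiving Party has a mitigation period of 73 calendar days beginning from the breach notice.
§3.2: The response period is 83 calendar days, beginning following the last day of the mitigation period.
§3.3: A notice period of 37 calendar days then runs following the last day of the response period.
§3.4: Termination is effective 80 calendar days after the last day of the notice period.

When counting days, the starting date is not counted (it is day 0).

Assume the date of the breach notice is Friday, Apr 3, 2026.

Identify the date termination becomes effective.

The last day of the mitigation period: Apr 3, 2026 + 73 days = Jun 15, 2026.
The last day of the response period: Jun 15, 2026 + 83 days = Sep 6, 2026.
The last day of the notice period: Sep 6, 2026 + 37 days = Oct 13, 2026.
The date termination becomes effective: 80 calendar days after Oct 13, 2026 is Jan 1, 2027.

Jan 1, 2027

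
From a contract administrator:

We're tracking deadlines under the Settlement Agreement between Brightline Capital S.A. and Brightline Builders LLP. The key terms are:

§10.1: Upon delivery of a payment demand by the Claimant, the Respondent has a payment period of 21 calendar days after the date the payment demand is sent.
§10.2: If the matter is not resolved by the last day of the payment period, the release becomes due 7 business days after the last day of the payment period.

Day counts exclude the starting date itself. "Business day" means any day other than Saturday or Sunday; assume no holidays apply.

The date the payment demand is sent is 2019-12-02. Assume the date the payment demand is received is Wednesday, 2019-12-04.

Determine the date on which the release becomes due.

2020-01-01

Adding 21 calendar days to 2019-12-02 gives 2019-12-23, which is the last day of the payment period.
The date on which the release becomes due: 7 business days after Monday, 2019-12-23, skipping weekends — Dec 24, Dec 25, Dec 26, Dec 27, Dec 30, Dec 31, Jan 1 — lands on Wednesday, 2020-01-01.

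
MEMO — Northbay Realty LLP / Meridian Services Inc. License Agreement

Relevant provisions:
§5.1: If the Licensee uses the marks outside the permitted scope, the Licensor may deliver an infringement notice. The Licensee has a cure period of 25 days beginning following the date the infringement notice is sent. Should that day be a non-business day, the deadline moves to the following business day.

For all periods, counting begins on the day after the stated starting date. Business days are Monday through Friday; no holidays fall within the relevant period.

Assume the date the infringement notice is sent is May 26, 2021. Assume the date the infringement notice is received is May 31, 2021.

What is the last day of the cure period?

June 21, 2021

The last day of the cure period: 25 calendar days after May 26, 2021 is June 20, 2021. That falls on a Sunday, so it rolls to the next business day, Monday, June 21, 2021.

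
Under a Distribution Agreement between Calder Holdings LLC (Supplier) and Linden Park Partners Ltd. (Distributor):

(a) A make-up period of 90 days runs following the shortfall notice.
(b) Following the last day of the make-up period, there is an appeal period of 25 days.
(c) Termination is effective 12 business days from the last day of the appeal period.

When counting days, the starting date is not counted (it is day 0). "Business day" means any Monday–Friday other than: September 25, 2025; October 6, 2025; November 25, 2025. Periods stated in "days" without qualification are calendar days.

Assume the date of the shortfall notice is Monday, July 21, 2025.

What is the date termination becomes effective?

Adding 90 calendar days to July 21, 2025 gives October 19, 2025, which is the last day of the make-up period.
The last day of the appeal period: October 19, 2025 + 25 days = November 13, 2025.
From Thursday, November 13, 2025, 12 business days (Nov 14, Nov 17, Nov 18, Nov 19, …, Nov 28, Dec 1, Dec 2, skipping weekends and the listed holiday on Nov 25) brings us to Tuesday, December 2, 2025, which is the date termination becomes effective.

December 2, 2025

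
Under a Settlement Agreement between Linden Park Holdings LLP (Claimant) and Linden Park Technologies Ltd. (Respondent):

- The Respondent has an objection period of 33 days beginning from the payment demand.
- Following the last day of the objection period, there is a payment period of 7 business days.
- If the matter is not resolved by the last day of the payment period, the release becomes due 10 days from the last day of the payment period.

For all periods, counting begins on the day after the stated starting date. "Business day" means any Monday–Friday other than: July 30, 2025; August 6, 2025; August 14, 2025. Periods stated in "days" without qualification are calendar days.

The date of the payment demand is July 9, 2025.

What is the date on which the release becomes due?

Adding 33 calendar days to July 9, 2025 gives August 11, 2025, which is the last day of the objection period.
From Monday, August 11, 2025, 7 business days (Aug 12, Aug 13, Aug 15, Aug 18, Aug 19, Aug 20, Aug 21, skipping weekends and the listed holiday on Aug 14) brings us to Thursday, August 21, 2025, which is the last day of the payment period.
Adding 10 calendar days to August 21, 2025 gives August 31, 2025, which is the date on which the release becomes due.

August 31, 2025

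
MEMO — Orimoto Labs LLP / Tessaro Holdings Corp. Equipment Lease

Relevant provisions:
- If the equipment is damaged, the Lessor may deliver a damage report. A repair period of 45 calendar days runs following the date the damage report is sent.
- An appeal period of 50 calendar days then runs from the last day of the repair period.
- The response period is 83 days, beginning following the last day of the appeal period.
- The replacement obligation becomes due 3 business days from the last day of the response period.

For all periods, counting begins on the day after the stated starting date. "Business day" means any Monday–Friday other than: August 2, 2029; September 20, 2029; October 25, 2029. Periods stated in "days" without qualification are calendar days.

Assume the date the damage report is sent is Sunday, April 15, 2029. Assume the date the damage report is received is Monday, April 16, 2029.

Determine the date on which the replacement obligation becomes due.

The last day of the repair period: 45 calendar days after April 15, 2029 is May 30, 2029.
Adding 50 calendar days to May 30, 2029 gives July 19, 2029, which is the last day of the appeal period.
Adding 83 calendar days to July 19, 2029 gives October 10, 2029, which is the last day of the response period.
The date on which the replacement obligation becomes due: counting 3 business days from Wednesday, October 10, 2029 (Oct 11, Oct 12, Oct 15, skipping weekends) reaches Monday, October 15, 2029.

October 15, 2029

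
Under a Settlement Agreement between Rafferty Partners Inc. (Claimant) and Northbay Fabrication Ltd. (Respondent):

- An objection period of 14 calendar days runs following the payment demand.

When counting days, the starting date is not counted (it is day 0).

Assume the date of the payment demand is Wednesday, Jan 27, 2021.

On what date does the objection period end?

Feb 10, 2021

Adding 14 calendar days to Jan 27, 2021 gives Feb 10, 2021, which is the last day of the objection period.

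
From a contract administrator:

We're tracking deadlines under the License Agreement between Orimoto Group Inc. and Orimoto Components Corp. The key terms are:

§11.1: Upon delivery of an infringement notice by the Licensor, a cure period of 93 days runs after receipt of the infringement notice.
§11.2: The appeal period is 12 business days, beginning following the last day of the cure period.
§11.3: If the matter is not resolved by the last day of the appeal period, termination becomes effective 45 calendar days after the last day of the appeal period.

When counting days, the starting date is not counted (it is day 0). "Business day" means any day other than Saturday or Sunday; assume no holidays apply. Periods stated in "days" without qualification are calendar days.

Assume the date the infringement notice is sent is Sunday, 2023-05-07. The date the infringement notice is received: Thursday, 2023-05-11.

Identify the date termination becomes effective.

2023-10-13

The last day of the cure period: 93 calendar days after 2023-05-11 is 2023-08-12.
The last day of the appeal period: counting 12 business days from Saturday, 2023-08-12 (Aug 14, Aug 15, Aug 16, Aug 17, …, Aug 25, Aug 28, Aug 29, skipping weekends) reaches Tuesday, 2023-08-29.
Adding 45 calendar days to 2023-08-29 gives 2023-10-13, which is the date termination becomes effective.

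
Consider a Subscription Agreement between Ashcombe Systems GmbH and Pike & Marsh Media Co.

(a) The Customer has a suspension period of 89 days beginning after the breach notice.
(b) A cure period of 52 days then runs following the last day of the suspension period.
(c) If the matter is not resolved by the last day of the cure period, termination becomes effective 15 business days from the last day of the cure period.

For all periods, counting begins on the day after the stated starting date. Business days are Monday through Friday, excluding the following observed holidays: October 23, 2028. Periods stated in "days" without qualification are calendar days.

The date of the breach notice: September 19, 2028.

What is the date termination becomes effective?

Adding 89 calendar days to September 19, 2028 gives December 17, 2028, which is the last day of the suspension period.
The last day of the cure period: December 17, 2028 + 52 days = February 7, 2029.
From Wednesday, February 7, 2029, 15 business days (Feb 8, Feb 9, Feb 12, Feb 13, …, Feb 26, Feb 27, Feb 28, skipping weekends) brings us to Wednesday, February 28, 2029, which is the date termination becomes effective.

February 28, 2029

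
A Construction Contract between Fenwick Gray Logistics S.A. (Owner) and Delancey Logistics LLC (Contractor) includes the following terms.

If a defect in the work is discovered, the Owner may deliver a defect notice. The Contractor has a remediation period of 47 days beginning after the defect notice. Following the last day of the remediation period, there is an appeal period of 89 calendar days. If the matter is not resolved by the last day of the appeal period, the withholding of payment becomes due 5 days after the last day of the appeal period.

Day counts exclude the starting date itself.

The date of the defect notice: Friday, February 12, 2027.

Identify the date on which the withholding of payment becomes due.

July 3, 2027

The last day of the remediation period: 47 calendar days after February 12, 2027 is March 31, 2027.
The last day of the appeal period: March 31, 2027 + 89 days = June 28, 2027.
The date on which the withholding of payment becomes due: June 28, 2027 + 5 days = July 3, 2027.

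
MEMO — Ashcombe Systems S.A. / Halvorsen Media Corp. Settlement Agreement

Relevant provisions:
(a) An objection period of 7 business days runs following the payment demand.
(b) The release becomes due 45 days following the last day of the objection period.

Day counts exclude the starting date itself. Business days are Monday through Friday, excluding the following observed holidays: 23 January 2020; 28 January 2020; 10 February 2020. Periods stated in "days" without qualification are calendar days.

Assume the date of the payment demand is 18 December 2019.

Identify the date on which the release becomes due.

From Wednesday, 18 December 2019, 7 business days (Dec 19, Dec 20, Dec 23, Dec 24, Dec 25, Dec 26, Dec 27, skipping weekends) brings us to Friday, 27 December 2019, which is the last day of the objection period.
The date on which the release becomes due: 45 calendar days after 27 December 2019 is 10 February 2020.

10 February 2020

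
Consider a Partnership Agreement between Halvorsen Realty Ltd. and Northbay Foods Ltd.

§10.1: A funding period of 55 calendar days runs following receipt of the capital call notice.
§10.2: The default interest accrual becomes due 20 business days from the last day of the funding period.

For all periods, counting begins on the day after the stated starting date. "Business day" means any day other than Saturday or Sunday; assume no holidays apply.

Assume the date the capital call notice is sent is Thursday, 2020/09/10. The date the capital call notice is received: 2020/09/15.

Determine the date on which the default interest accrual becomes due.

2020/12/07

The last day of the funding period: 2020/09/15 + 55 days = 2020/11/09.
The date on which the default interest accrual becomes due: 20 business days after Monday, 2020/11/09, skipping weekends — Nov 10, Nov 11, Nov 12, Nov 13, …, Dec 3, Dec 4, Dec 7 — lands on Monday, 2020/12/07.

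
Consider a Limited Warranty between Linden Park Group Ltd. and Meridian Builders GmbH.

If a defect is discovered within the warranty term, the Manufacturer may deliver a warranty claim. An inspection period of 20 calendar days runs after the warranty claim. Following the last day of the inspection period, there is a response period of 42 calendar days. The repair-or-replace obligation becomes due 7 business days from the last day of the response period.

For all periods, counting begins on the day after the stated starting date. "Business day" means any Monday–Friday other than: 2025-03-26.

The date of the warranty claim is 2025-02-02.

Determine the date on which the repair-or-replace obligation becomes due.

2025-04-15

The last day of the inspection period: 20 calendar days after 2025-02-02 is 2025-02-22.
The last day of the response period: 2025-02-22 + 42 days = 2025-04-05.
From Saturday, 2025-04-05, 7 business days (Apr 7, Apr 8, Apr 9, Apr 10, Apr 11, Apr 14, Apr 15, skipping weekends) brings us to Tuesday, 2025-04-15, which is the date on which the repair-or-replace obligation becomes due.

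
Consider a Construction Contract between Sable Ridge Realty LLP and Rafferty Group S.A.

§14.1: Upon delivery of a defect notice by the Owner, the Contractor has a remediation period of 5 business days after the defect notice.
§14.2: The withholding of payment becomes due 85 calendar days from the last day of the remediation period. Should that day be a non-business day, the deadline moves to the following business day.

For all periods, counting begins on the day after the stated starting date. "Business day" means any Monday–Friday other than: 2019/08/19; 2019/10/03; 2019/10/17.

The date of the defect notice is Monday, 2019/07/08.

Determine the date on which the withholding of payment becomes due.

From Monday, 2019/07/08, 5 business days (Jul 9, Jul 10, Jul 11, Jul 12, Jul 15, skipping weekends) brings us to Monday, 2019/07/15, which is the last day of the remediation period.
Adding 85 calendar days to 2019/07/15 gives 2019/10/08, which is the date on which the withholding of payment becomes due. 2019/10/08 is a Tuesday and is not a listed holiday, so no roll-forward applies.

2019/10/08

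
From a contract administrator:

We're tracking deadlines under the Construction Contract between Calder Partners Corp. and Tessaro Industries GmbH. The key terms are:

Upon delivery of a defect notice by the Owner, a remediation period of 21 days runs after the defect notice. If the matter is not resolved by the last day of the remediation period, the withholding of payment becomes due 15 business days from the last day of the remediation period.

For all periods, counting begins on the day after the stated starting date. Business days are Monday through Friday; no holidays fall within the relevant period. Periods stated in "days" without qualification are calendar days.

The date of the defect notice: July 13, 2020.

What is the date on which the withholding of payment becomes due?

August 24, 2020

Adding 21 calendar days to July 13, 2020 gives August 3, 2020, which is the last day of the remediation period.
The date on which the withholding of payment becomes due: counting 15 business days from Monday, August 3, 2020 (Aug 4, Aug 5, Aug 6, Aug 7, …, Aug 20, Aug 21, Aug 24, skipping weekends) reaches Monday, August 24, 2020.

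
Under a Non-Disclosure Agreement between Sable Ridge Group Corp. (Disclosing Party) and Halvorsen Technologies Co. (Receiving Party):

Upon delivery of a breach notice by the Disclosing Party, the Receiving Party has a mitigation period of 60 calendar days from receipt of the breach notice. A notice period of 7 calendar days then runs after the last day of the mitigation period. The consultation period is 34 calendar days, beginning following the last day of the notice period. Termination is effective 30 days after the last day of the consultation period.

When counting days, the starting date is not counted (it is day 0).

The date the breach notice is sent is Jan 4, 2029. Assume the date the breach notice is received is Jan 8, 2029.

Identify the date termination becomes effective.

May 19, 2029

The last day of the mitigation period: Jan 8, 2029 + 60 days = Mar 9, 2029.
Adding 7 calendar days to Mar 9, 2029 gives Mar 16, 2029, which is the last day of the notice period.
The last day of the consultation period: Mar 16, 2029 + 34 days = Apr 19, 2029.
The date termination becomes effective: Apr 19, 2029 + 30 days = May 19, 2029.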